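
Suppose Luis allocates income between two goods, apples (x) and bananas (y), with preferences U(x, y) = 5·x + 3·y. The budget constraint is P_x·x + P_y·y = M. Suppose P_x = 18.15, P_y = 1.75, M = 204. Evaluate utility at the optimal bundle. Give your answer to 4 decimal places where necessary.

V = 349.7143

Perfect substitutes: compare marginal utility per dollar. 5/P_x vs 3/P_y → 0.2755 vs 1.7143.
y gives more utility per dollar, so spend all income on y: y* = M/P_y, x* = 0.
Numerically: x* = 0, y* = 116.5714.
Utility at the optimum: U(0, 116.5714) = 349.7143.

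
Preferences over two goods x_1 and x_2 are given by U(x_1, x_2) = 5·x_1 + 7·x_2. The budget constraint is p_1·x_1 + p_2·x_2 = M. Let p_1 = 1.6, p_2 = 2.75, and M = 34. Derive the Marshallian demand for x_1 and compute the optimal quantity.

Linear utility — the consumer picks whichever good has higher MU/price: 5/1.6 = 3.125 vs 7/2.75 = 2.5455.
x_1 gives more utility per dollar, so spend all income on x_1: x_1* = M/p_1, x_2* = 0.
Numerically: x_1* = 21.25, x_2* = 0.

x_1* = 21.25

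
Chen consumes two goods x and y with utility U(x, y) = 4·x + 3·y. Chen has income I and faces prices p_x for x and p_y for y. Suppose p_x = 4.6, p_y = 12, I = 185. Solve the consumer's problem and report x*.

x* = 40.2174

Linear utility — the consumer picks whichever good has higher MU/price: 4/4.6 = 0.8696 vs 3/12 = 0.25.
x gives more utility per dollar, so spend all income on x: x* = I/p_x, y* = 0.
Numerically: x* = 40.2174, y* = 0.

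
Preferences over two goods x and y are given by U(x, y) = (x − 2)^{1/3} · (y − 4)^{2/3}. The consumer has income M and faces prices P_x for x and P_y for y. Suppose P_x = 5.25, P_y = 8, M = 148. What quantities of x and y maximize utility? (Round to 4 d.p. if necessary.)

x* = 8.6984, y* = 12.7917

This is Cobb-Douglas in (x−2, y−4): tangency gives 1/3·P_y·(y−4) = 2/3·P_x·(x−2).
Substituting into the budget: x* = 2 + 1/3·(M − 2·P_x − 4·P_y)/P_x, and y* = 4 + 2/3·(…)/P_y.
Discretionary income = 148 − 2·5.25 − 4·8 = 105.5; x* = 2 + 1/3·105.5/5.25 = 8.6984; y* = 4 + 2/3·105.5/8 = 12.7917.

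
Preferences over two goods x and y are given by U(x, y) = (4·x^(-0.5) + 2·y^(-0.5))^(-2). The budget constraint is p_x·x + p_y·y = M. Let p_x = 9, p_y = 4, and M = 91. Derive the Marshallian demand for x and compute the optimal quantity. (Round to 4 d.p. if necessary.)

Numerically y/x = 1.081687, so x* = 91/(9 + 4·1.081687) = 6.8284.

x* = 6.8284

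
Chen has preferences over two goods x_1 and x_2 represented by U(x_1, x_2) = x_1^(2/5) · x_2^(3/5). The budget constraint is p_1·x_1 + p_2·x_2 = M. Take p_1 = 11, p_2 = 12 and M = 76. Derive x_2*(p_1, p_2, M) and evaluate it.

x_2* = 3.8

The MRS is (2/3)·x_2/x_1. Set MRS = p_1/p_2.
So 0.4·p_2·x_2 = 0.6·p_1·x_1; combined with the budget, a share 0.4 of income goes to x_1.
Demand: x_1*(p_1,p_2,M) = 0.4·M/p_1 and x_2* = 0.6·M/p_2.
At p_1=11, p_2=12, M=76: x_2* = 0.6·76/12 = 3.8.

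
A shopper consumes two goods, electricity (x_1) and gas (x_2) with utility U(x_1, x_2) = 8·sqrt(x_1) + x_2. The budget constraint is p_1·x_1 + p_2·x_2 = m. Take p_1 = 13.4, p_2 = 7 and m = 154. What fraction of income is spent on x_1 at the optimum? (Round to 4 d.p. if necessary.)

share on x_1 = 0.3799

Plugging in: x_1* = (4·7/13.4)² = 4.3662, x_2* = 13.6418.
Expenditure on x_1: 13.4·4.3662 = 58.5075; share = 0.3799.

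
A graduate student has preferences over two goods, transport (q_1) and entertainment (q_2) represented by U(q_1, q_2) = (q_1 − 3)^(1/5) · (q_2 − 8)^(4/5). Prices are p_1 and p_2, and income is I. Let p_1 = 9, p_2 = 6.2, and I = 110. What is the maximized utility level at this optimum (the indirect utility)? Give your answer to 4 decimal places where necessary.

V = 3.0315

This is Cobb-Douglas in (q_1−3, q_2−8): tangency gives 0.2·p_2·(q_2−8) = 0.8·p_1·(q_1−3).
Substituting into the budget: q_1* = 3 + 0.2·(I − 3·p_1 − 8·p_2)/p_1, and q_2* = 8 + 0.8·(…)/p_2.
Discretionary income = 110 − 3·9 − 8·6.2 = 33.4; q_1* = 3 + 0.2·33.4/9 = 3.7422; q_2* = 8 + 0.8·33.4/6.2 = 12.3097.
Utility at the optimum: U(3.7422, 12.3097) = 3.0315.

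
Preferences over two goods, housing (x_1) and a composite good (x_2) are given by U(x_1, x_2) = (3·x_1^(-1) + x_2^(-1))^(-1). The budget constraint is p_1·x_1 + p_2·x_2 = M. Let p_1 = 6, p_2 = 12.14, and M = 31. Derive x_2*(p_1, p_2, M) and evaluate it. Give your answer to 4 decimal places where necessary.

With the ratio pinned down, the budget gives x_1* = M/(p_1 + p_2·(x_2/x_1)) and x_2* = (x_2/x_1)·x_1*.
Numerically x_2/x_1 = 0.405887, so x_1* = 31/(6 + 12.14·0.405887) = 2.8369 and x_2* = 0.405887·2.8369 = 1.1515.

x_2* = 1.1515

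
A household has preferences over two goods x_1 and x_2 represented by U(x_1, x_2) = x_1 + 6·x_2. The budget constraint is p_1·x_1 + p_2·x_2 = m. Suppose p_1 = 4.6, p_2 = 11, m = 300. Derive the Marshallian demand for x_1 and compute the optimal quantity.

x_1* = 0

Linear utility — the consumer picks whichever good has higher MU/price: 1/4.6 = 0.2174 vs 6/11 = 0.5455.
x_2 gives more utility per dollar, so spend all income on x_2: x_2* = m/p_2, x_1* = 0.
Numerically: x_1* = 0, x_2* = 27.2727.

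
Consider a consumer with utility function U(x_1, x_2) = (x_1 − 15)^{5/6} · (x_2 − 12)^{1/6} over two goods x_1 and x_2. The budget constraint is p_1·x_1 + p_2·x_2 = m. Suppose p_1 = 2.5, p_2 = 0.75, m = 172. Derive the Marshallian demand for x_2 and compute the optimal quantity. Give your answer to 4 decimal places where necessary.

x_2* = 39.8889

Let x_1' = x_1−15, x_2' = x_2−12. MRS = 5·x_2'/x_1' = p_1/p_2.
After buying the subsistence bundle (15, 12), a share 5/6 of the remaining income goes to x_1: x_1* = 15 + 5/6·(m − 15p_1 − 12p_2)/p_1.
Discretionary income = 172 − 15·2.5 − 12·0.75 = 125.5; x_2* = 12 + 1/6·125.5/0.75 = 39.8889.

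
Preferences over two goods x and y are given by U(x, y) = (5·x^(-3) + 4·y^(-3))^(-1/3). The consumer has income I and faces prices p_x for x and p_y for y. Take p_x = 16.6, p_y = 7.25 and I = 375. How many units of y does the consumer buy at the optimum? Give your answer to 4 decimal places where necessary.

y* = 17.4265

From the CES first-order condition, (5/4)·(y/x)^(4) = p_x/p_y.
Solve for the ratio: y/x = [(4/5)·p_x/p_y]^(0.25).
Substitute y = (y/x)·x into the budget: x* = I/(p_x + p_y·(y/x)).
Numerically y/x = 1.163362, so x* = 375/(16.6 + 7.25·1.163362) = 14.9794 and y* = 1.163362·14.9794 = 17.4265.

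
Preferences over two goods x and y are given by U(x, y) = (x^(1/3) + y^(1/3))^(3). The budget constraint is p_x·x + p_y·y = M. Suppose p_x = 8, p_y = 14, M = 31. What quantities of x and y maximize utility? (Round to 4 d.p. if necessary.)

x* = 2.2068, y* = 0.9533

MRS = MU_x/MU_y = (y/x)^(2/3). Set equal to p_x/p_y.
Solve for the ratio: y/x = [p_x/p_y]^(1.5).
With the ratio pinned down, the budget gives x* = M/(p_x + p_y·(y/x)) and y* = (y/x)·x*.
Numerically y/x = 0.431959, so x* = 31/(8 + 14·0.431959) = 2.2068 and y* = 0.431959·2.2068 = 0.9533.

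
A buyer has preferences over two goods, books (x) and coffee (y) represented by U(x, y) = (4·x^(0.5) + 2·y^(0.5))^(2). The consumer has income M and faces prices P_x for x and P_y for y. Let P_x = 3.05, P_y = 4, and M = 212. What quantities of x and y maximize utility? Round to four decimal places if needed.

MU_x ∝ 4·x^(-0.5), MU_y ∝ 2·y^(-0.5), so MRS = 2·(y/x)^(0.5) = P_x/P_y.
Hence y/x = ((1/2)·P_x/P_y)^(1/(0.5)), i.e. raised to the 2 power.
Substitute y = (y/x)·x into the budget: x* = M/(P_x + P_y·(y/x)).
Numerically y/x = 0.145352, so x* = 212/(3.05 + 4·0.145352) = 58.3796 and y* = 0.145352·58.3796 = 8.4856.

x* = 58.3796, y* = 8.4856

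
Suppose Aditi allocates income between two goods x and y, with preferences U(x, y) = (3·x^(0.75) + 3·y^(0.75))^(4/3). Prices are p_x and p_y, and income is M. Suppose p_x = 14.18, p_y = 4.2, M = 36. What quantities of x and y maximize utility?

x* = 0.0643, y* = 8.3543

Numerically y/x = 129.929498, so x* = 36/(14.18 + 4.2·129.929498) = 0.0643 and y* = 129.929498·0.0643 = 8.3543.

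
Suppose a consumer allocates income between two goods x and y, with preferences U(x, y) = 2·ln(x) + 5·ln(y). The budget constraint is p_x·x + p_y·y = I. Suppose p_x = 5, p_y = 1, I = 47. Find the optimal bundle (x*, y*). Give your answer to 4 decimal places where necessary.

x* = 2.6857, y* = 33.5714

Demand: x*(p_x,p_y,I) = 2/7·I/p_x and y* = 5/7·I/p_y.
At p_x=5, p_y=1, I=47: x* = 2/7·47/5 = 2.6857, y* = 33.5714.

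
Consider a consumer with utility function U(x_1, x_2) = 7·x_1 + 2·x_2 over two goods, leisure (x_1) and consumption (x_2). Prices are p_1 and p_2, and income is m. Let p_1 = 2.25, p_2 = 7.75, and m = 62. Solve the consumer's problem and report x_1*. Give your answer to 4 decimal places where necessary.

Perfect substitutes: compare marginal utility per dollar. 7/p_1 vs 2/p_2 → 3.1111 vs 0.2581.
x_1 gives more utility per dollar, so spend all income on x_1: x_1* = m/p_1, x_2* = 0.
Numerically: x_1* = 27.5556, x_2* = 0.

x_1* = 27.5556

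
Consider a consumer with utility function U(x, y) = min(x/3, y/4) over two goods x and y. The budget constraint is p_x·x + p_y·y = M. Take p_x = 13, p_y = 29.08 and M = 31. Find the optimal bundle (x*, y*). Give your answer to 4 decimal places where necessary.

With perfect complements, no substitution: consume in ratio x:y = 3:4.
Budget: p_x·x + p_y·(4/3)·x = M, so (3·p_x + 4·p_y)·x = 3·M.
Demand: x*(p_x,p_y,M) = 3·M/(3·p_x + 4·p_y), y* = 4·M/(3·p_x + 4·p_y).
Here 3·13 + 4·29.08 = 155.32, giving x* = 0.5988 and y* = 0.7984.

x* = 0.5988, y* = 0.7984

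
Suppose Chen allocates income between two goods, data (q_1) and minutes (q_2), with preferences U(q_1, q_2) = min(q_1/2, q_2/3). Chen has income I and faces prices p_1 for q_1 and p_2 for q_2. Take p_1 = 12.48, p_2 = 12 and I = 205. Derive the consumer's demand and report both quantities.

q_1* = 6.7257, q_2* = 10.0886

Leontief preferences: the optimum is at the kink where q_1/2 = q_2/3, i.e. q_2 = (3/2)·q_1.
Budget: p_1·q_1 + p_2·(3/2)·q_1 = I, so (2·p_1 + 3·p_2)·q_1 = 2·I.
Demand: q_1*(p_1,p_2,I) = 2·I/(2·p_1 + 3·p_2), q_2* = 3·I/(2·p_1 + 3·p_2).
Here 2·12.48 + 3·12 = 60.96, giving q_1* = 6.7257 and q_2* = 10.0886.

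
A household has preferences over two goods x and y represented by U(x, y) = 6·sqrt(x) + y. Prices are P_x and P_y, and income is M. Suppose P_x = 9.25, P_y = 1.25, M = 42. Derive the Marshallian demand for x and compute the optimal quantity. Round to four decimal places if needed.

x* = 0.1644

Set MRS = P_x/P_y: 3·x^(−1/2) = P_x/P_y.
Solve: √x = 3·P_y/P_x, so x*(P_x,P_y) = (3·P_y/P_x)², and y* = (M − P_x·x*)/P_y.
Plugging in: x* = (3·1.25/9.25)² = 0.1644.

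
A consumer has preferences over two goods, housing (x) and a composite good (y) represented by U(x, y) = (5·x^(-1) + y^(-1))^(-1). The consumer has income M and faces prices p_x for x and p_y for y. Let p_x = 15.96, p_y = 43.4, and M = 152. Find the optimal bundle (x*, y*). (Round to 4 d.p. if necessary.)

x* = 5.4814, y* = 1.4866

MU_x ∝ 5·x^(-2), MU_y ∝ y^(-2), so MRS = 5·(y/x)^(2) = p_x/p_y.
Solve for the ratio: y/x = [(1/5)·p_x/p_y]^(0.5).
With the ratio pinned down, the budget gives x* = M/(p_x + p_y·(y/x)) and y* = (y/x)·x*.
Numerically y/x = 0.271198, so x* = 152/(15.96 + 43.4·0.271198) = 5.4814 and y* = 0.271198·5.4814 = 1.4866.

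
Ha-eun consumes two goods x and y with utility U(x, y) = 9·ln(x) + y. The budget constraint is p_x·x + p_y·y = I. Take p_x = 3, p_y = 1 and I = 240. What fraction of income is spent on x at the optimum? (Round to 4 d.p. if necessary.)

share on x = 0.0375

MU_x = 9/x, MU_y = 1. Tangency: 9/x = p_x/p_y.
So x*(p_x,p_y) = 9·p_y/p_x, independent of income; and y* = (I − 9·p_y)/p_y.
At the given prices: x* = 9·1/3 = 3, and y* = 231.
Expenditure on x: 3·3 = 9; share = 0.0375.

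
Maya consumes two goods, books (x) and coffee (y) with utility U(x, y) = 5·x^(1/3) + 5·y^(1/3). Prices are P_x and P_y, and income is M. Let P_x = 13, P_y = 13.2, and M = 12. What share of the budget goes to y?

MU_x ∝ 5·x^(-2/3), MU_y ∝ 5·y^(-2/3), so MRS = (y/x)^(2/3) = P_x/P_y.
Solve for the ratio: y/x = [P_x/P_y]^(1.5).
With the ratio pinned down, the budget gives x* = M/(P_x + P_y·(y/x)) and y* = (y/x)·x*.
Numerically y/x = 0.977359, so x* = 12/(13 + 13.2·0.977359) = 0.4633 and y* = 0.977359·0.4633 = 0.4528.
Expenditure on y: 13.2·0.4528 = 5.9771; share = 0.4981.

share on y = 0.4981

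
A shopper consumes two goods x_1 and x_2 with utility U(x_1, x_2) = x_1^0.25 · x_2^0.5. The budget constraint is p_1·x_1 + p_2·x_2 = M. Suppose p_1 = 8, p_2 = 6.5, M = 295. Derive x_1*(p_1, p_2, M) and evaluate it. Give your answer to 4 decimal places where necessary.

x_1* = 12.2917

Tangency: MRS = (1/2)·x_2/x_1 = p_1/p_2.
Rearranging, p_2·x_2 = 2·p_1·x_1. Substituting into the budget gives p_1·x_1·(1 + 2) = M.
Demand: x_1*(p_1,p_2,M) = 1/3·M/p_1 and x_2* = 2/3·M/p_2.
At p_1=8, p_2=6.5, M=295: x_1* = 1/3·295/8 = 12.2917.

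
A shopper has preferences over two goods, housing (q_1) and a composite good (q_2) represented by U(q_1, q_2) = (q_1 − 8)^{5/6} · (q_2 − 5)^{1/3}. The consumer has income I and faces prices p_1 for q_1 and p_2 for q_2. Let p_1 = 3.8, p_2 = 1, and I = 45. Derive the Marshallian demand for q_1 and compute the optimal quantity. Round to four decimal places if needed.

This is Cobb-Douglas in (q_1−8, q_2−5): tangency gives 5/6·p_2·(q_2−5) = 1/3·p_1·(q_1−8).
After buying the subsistence bundle (8, 5), a share 5/7 of the remaining income goes to q_1: q_1* = 8 + 5/7·(I − 8p_1 − 5p_2)/p_1.
Discretionary income = 45 − 8·3.8 − 5·1 = 9.6; q_1* = 8 + 5/7·9.6/3.8 = 9.8045.

q_1* = 9.8045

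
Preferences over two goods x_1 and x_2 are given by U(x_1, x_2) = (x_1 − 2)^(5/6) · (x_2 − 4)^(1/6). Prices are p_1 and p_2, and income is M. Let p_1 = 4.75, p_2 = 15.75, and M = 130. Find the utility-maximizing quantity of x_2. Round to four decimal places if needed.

This is Cobb-Douglas in (x_1−2, x_2−4): tangency gives 5/6·p_2·(x_2−4) = 1/6·p_1·(x_1−2).
After buying the subsistence bundle (2, 4), a share 5/6 of the remaining income goes to x_1: x_1* = 2 + 5/6·(M − 2p_1 − 4p_2)/p_1.
Discretionary income = 130 − 2·4.75 − 4·15.75 = 57.5; x_2* = 4 + 1/6·57.5/15.75 = 4.6085.

x_2* = 4.6085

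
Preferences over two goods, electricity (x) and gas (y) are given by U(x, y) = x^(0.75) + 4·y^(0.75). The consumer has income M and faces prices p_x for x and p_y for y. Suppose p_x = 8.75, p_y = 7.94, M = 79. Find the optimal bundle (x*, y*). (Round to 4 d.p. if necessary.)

x* = 0.0263, y* = 9.9207

MRS = MU_x/MU_y = (1/4)·(y/x)^(0.25). Set equal to p_x/p_y.
Hence y/x = (4·p_x/p_y)^(1/(0.25)), i.e. raised to the 4 power.
Substitute y = (y/x)·x into the budget: x* = M/(p_x + p_y·(y/x)).
Numerically y/x = 377.563643, so x* = 79/(8.75 + 7.94·377.563643) = 0.0263 and y* = 377.563643·0.0263 = 9.9207.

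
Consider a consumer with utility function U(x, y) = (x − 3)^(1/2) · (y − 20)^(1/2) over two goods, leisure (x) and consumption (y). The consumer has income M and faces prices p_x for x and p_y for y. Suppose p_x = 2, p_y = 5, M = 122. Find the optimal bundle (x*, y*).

This is Cobb-Douglas in (x−3, y−20): tangency gives 0.5·p_y·(y−20) = 0.5·p_x·(x−3).
Substituting into the budget: x* = 3 + 0.5·(M − 3·p_x − 20·p_y)/p_x, and y* = 20 + 0.5·(…)/p_y.
Discretionary income = 122 − 3·2 − 20·5 = 16; x* = 3 + 0.5·16/2 = 7; y* = 20 + 0.5·16/5 = 21.6.

x* = 7, y* = 21.6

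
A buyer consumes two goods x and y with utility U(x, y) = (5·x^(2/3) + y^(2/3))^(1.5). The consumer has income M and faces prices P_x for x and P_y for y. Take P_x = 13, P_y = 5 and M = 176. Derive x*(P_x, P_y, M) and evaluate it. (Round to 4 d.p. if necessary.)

With the ratio pinned down, the budget gives x* = M/(P_x + P_y·(y/x)) and y* = (y/x)·x*.
Numerically y/x = 0.140608, so x* = 176/(13 + 5·0.140608) = 12.8439.

x* = 12.8439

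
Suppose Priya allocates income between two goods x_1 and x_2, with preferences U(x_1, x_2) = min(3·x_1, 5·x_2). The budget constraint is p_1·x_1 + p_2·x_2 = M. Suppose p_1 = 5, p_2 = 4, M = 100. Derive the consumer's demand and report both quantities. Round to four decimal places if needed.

Leontief preferences: the optimum is at the kink where x_1/5 = x_2/3, i.e. x_2 = (3/5)·x_1.
Budget: p_1·x_1 + p_2·(3/5)·x_1 = M, so (5·p_1 + 3·p_2)·x_1 = 5·M.
Demand: x_1*(p_1,p_2,M) = 5·M/(5·p_1 + 3·p_2), x_2* = 3·M/(5·p_1 + 3·p_2).
Here 5·5 + 3·4 = 37, giving x_1* = 13.5135 and x_2* = 8.1081.

x_1* = 13.5135, x_2* = 8.1081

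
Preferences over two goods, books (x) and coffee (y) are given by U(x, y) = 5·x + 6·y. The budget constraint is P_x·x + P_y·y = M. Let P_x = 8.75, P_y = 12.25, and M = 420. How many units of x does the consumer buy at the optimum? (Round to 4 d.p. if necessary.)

Perfect substitutes: compare marginal utility per dollar. 5/P_x vs 6/P_y → 0.5714 vs 0.4898.
x gives more utility per dollar, so spend all income on x: x* = M/P_x, y* = 0.
Numerically: x* = 48, y* = 0.

x* = 48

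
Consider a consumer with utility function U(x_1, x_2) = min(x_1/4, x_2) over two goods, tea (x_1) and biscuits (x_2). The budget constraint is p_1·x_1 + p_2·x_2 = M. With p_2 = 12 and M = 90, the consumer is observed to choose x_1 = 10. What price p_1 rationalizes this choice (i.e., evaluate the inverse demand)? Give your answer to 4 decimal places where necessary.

p_1 = 6

With perfect complements, no substitution: consume in ratio x_1:x_2 = 4:1.
Budget: p_1·x_1 + p_2·(1/4)·x_1 = M, so (4·p_1 + p_2)·x_1 = 4·M.
Demand: x_1*(p_1,p_2,M) = 4·M/(4·p_1 + p_2), x_2* = M/(4·p_1 + p_2).
Set x_1* = 10 in the demand function and solve for p_1: p_1 = 6.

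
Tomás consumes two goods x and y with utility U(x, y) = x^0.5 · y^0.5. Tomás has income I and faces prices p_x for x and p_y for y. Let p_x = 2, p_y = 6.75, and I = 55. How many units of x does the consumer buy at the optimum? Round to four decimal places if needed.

x* = 13.75

The MRS is y/x. Set MRS = p_x/p_y.
Rearranging, p_y·y = p_x·x. Substituting into the budget gives p_x·x·(1 + 1) = I.
Demand: x*(p_x,p_y,I) = 0.5·I/p_x and y* = 0.5·I/p_y.
At p_x=2, p_y=6.75, I=55: x* = 0.5·55/2 = 13.75.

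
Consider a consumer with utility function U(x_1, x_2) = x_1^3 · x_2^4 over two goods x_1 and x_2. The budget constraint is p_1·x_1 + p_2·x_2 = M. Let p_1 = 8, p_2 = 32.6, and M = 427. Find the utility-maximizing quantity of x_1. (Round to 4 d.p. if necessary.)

x_1* = 22.875

The MRS is (3/4)·x_2/x_1. Set MRS = p_1/p_2.
Rearranging, p_2·x_2 = (4/3)·p_1·x_1. Substituting into the budget gives p_1·x_1·(1 + (4/3)) = M.
Demand: x_1*(p_1,p_2,M) = 3/7·M/p_1 and x_2* = 4/7·M/p_2.
At p_1=8, p_2=32.6, M=427: x_1* = 3/7·427/8 = 22.875.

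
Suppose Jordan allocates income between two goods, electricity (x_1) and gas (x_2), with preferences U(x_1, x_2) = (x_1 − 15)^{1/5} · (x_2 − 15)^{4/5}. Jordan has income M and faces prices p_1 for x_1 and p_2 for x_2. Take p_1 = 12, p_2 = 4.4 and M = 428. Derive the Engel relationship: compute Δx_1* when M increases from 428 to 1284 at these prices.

Δx_1* = 14.2667

MRS = (1/4)·(x_2−15)/(x_1−15). Tangency with p_1/p_2 gives x_2−15 = 4·(p_1/p_2)·(x_1−15).
After buying the subsistence bundle (15, 15), a share 0.2 of the remaining income goes to x_1: x_1* = 15 + 0.2·(M − 15p_1 − 15p_2)/p_1.
Discretionary income = 428 − 15·12 − 15·4.4 = 182; x_1* = 15 + 0.2·182/12 = 18.0333.
At M' = 1284: x_1* = 32.3. Change: 32.3 − 18.0333 = 14.2667.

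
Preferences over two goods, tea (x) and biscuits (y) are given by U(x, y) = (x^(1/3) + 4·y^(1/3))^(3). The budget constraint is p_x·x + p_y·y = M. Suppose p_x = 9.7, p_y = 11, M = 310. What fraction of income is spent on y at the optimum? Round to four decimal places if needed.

share on y = 0.8825

MU_x ∝ x^(-2/3), MU_y ∝ 4·y^(-2/3), so MRS = (1/4)·(y/x)^(2/3) = p_x/p_y.
Hence y/x = (4·p_x/p_y)^(1/(2/3)), i.e. raised to the 1.5 power.
With the ratio pinned down, the budget gives x* = M/(p_x + p_y·(y/x)) and y* = (y/x)·x*.
Numerically y/x = 6.624583, so x* = 310/(9.7 + 11·6.624583) = 3.7544 and y* = 6.624583·3.7544 = 24.8711.
Expenditure on y: 11·24.8711 = 273.5826; share = 0.8825.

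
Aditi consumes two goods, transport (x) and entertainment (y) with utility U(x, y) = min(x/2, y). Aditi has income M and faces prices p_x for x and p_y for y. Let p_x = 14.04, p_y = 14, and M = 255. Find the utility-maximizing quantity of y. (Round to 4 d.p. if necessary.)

y* = 6.0599

Here 2·14.04 + 14 = 42.08, giving y* = 6.0599.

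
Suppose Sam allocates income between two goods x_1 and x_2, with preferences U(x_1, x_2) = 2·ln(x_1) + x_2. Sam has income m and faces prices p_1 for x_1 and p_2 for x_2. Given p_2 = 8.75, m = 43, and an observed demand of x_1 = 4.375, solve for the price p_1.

p_1 = 4

Set MRS = p_1/p_2: (2/x_1)/1 = p_1/p_2.
So x_1*(p_1,p_2) = 2·p_2/p_1, independent of income; and x_2* = (m − 2·p_2)/p_2.
Set x_1* = 4.375 in the demand function and solve for p_1: p_1 = 4.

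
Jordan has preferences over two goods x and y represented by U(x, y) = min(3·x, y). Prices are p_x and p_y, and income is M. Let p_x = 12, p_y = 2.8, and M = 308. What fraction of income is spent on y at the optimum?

share on y = 0.4118

Leontief preferences: the optimum is at the kink where x/1 = y/3, i.e. y = 3·x.
Budget: p_x·x + p_y·3·x = M, so (p_x + 3·p_y)·x = M.
Demand: x*(p_x,p_y,M) = M/(p_x + 3·p_y), y* = 3·M/(p_x + 3·p_y).
Here 12 + 3·2.8 = 20.4, giving x* = 15.098 and y* = 45.2941.
Expenditure on y: 2.8·45.2941 = 126.8235; share = 0.4118.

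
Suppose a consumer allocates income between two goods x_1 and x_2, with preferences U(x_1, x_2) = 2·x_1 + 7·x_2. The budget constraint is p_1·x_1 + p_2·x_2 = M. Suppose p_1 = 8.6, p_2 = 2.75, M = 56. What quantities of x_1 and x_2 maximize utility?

Perfect substitutes: compare marginal utility per dollar. 2/p_1 vs 7/p_2 → 0.2326 vs 2.5455.
x_2 gives more utility per dollar, so spend all income on x_2: x_2* = M/p_2, x_1* = 0.
Numerically: x_1* = 0, x_2* = 20.3636.

x_1* = 0, x_2* = 20.3636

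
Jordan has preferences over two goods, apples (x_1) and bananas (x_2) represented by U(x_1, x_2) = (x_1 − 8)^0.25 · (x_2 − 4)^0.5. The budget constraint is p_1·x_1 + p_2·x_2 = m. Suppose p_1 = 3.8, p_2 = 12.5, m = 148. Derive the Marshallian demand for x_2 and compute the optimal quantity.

x_2* = 7.6053

MRS = (1/2)·(x_2−4)/(x_1−8). Tangency with p_1/p_2 gives x_2−4 = 2·(p_1/p_2)·(x_1−8).
After buying the subsistence bundle (8, 4), a share 1/3 of the remaining income goes to x_1: x_1* = 8 + 1/3·(m − 8p_1 − 4p_2)/p_1.
Discretionary income = 148 − 8·3.8 − 4·12.5 = 67.6; x_2* = 4 + 2/3·67.6/12.5 = 7.6053.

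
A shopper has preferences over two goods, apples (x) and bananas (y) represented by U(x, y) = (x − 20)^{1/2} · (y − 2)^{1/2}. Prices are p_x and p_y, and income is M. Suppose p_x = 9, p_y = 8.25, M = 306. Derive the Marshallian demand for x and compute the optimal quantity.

x* = 26.0833

MRS = (y−2)/(x−20). Tangency with p_x/p_y gives y−2 = (p_x/p_y)·(x−20).
After buying the subsistence bundle (20, 2), a share 0.5 of the remaining income goes to x: x* = 20 + 0.5·(M − 20p_x − 2p_y)/p_x.
Discretionary income = 306 − 20·9 − 2·8.25 = 109.5; x* = 20 + 0.5·109.5/9 = 26.0833.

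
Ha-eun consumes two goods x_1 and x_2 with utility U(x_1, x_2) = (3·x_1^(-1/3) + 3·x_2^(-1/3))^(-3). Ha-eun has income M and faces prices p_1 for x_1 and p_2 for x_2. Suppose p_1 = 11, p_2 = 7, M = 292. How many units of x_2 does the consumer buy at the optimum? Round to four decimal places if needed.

x_2* = 19.68

From the CES first-order condition, (x_2/x_1)^(4/3) = p_1/p_2.
Hence x_2/x_1 = (p_1/p_2)^(1/(4/3)), i.e. raised to the 0.75 power.
Substitute x_2 = (x_2/x_1)·x_1 into the budget: x_1* = M/(p_1 + p_2·(x_2/x_1)).
Numerically x_2/x_1 = 1.403528, so x_1* = 292/(11 + 7·1.403528) = 14.0218 and x_2* = 1.403528·14.0218 = 19.68.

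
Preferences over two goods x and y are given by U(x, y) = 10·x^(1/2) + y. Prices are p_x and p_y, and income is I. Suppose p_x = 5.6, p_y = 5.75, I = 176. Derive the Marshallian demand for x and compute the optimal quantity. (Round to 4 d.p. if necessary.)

x* = 26.3572

MU_x = 5/√x, MU_y = 1. Tangency: 5/√x = p_x/p_y.
Thus x* = (5·p_y/p_x)² — independent of I — with the rest of income spent on y.
Plugging in: x* = (5·5.75/5.6)² = 26.3572.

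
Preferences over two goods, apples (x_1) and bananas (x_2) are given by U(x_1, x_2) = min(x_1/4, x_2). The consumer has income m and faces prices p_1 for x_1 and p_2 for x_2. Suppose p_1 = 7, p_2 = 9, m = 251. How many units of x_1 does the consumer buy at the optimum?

x_1* = 27.1351

Demand: x_1*(p_1,p_2,m) = 4·m/(4·p_1 + p_2), x_2* = m/(4·p_1 + p_2).
Here 4·7 + 9 = 37, giving x_1* = 27.1351.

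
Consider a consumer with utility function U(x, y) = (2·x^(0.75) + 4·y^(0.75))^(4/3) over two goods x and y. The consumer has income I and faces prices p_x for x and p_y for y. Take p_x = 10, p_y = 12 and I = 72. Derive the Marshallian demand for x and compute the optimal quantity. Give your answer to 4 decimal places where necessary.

MRS = MU_x/MU_y = (1/2)·(y/x)^(0.25). Set equal to p_x/p_y.
Hence y/x = (2·p_x/p_y)^(1/(0.25)), i.e. raised to the 4 power.
Substitute y = (y/x)·x into the budget: x* = I/(p_x + p_y·(y/x)).
Numerically y/x = 7.716049, so x* = 72/(10 + 12·7.716049) = 0.7018.

x* = 0.7018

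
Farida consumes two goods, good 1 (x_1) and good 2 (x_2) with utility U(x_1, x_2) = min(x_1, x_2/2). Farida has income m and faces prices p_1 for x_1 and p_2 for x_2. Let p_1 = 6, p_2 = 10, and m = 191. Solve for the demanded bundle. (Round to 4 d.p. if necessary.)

x_1* = 7.3462, x_2* = 14.6923

Leontief preferences: the optimum is at the kink where x_1/1 = x_2/2, i.e. x_2 = 2·x_1.
Budget: p_1·x_1 + p_2·2·x_1 = m, so (p_1 + 2·p_2)·x_1 = m.
Demand: x_1*(p_1,p_2,m) = m/(p_1 + 2·p_2), x_2* = 2·m/(p_1 + 2·p_2).
Here 6 + 2·10 = 26, giving x_1* = 7.3462 and x_2* = 14.6923.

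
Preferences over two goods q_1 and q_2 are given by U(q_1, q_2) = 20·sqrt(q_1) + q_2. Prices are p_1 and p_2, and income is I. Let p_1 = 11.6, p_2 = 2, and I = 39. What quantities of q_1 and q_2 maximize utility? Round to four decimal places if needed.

q_1* = 2.9727, q_2* = 2.2586

Solve: √q_1 = 10·p_2/p_1, so q_1*(p_1,p_2) = (10·p_2/p_1)², and q_2* = (I − p_1·q_1*)/p_2.
Plugging in: q_1* = (10·2/11.6)² = 2.9727, q_2* = 2.2586.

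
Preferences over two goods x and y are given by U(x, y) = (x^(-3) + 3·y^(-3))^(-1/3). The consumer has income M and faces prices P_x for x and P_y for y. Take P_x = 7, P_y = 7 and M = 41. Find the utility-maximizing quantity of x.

Substitute y = (y/x)·x into the budget: x* = M/(P_x + P_y·(y/x)).
Numerically y/x = 1.316074, so x* = 41/(7 + 7·1.316074) = 2.5289.

x* = 2.5289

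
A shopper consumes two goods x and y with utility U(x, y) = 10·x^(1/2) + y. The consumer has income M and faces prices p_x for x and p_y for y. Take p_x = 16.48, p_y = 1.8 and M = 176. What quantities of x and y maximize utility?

Thus x* = (5·p_y/p_x)² — independent of M — with the rest of income spent on y.
Plugging in: x* = (5·1.8/16.48)² = 0.2982, y* = 95.0472.

x* = 0.2982, y* = 95.0472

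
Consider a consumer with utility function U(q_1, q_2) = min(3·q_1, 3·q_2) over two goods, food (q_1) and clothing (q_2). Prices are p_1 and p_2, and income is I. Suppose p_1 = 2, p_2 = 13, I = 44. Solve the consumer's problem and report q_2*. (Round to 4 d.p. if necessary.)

q_2* = 2.9333

With perfect complements, no substitution: consume in ratio q_1:q_2 = 3:3.
Budget: p_1·q_1 + p_2·q_1 = I, so (3·p_1 + 3·p_2)·q_1 = 3·I.
Demand: q_1*(p_1,p_2,I) = 3·I/(3·p_1 + 3·p_2), q_2* = 3·I/(3·p_1 + 3·p_2).
Here 3·2 + 3·13 = 45, giving q_2* = 2.9333.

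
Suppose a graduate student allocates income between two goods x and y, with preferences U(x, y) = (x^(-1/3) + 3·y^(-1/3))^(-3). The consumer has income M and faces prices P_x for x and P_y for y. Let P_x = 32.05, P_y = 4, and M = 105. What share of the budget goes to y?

With the ratio pinned down, the budget gives x* = M/(P_x + P_y·(y/x)) and y* = (y/x)·x*.
Numerically y/x = 10.855928, so x* = 105/(32.05 + 4·10.855928) = 1.3912 and y* = 10.855928·1.3912 = 15.1029.
Expenditure on y: 4·15.1029 = 60.4116; share = 0.5753.

share on y = 0.5753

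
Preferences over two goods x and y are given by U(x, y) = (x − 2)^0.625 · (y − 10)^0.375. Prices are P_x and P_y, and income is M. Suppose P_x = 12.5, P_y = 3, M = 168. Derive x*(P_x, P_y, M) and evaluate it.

Discretionary income = 168 − 2·12.5 − 10·3 = 113; x* = 2 + 0.625·113/12.5 = 7.65.

x* = 7.65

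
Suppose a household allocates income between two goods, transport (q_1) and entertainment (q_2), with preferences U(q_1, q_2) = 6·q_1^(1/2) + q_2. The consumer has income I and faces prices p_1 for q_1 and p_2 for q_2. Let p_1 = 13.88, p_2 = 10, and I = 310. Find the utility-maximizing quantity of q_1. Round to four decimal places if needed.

q_1* = 4.6716

Utility is quasi-linear in q_2; the FOC for q_1 is 3/√q_1 = p_1/p_2.
Thus q_1* = (3·p_2/p_1)² — independent of I — with the rest of income spent on q_2.
Plugging in: q_1* = (3·10/13.88)² = 4.6716.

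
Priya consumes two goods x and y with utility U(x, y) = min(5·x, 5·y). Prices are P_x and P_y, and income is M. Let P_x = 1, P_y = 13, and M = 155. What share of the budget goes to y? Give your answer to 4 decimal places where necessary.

share on y = 0.9286

With perfect complements, no substitution: consume in ratio x:y = 5:5.
Budget: P_x·x + P_y·x = M, so (5·P_x + 5·P_y)·x = 5·M.
Demand: x*(P_x,P_y,M) = 5·M/(5·P_x + 5·P_y), y* = 5·M/(5·P_x + 5·P_y).
Here 5·1 + 5·13 = 70, giving x* = 11.0714 and y* = 11.0714.
Expenditure on y: 13·11.0714 = 143.9286; share = 0.9286.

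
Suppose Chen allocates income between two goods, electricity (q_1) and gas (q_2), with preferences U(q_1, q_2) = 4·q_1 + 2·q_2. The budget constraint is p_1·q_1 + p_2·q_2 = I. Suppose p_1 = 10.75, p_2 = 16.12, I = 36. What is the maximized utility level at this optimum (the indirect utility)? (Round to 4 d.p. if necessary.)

V = 13.3953

Perfect substitutes: compare marginal utility per dollar. 4/p_1 vs 2/p_2 → 0.3721 vs 0.1241.
q_1 gives more utility per dollar, so spend all income on q_1: q_1* = I/p_1, q_2* = 0.
Numerically: q_1* = 3.3488, q_2* = 0.
Utility at the optimum: U(3.3488, 0) = 13.3953.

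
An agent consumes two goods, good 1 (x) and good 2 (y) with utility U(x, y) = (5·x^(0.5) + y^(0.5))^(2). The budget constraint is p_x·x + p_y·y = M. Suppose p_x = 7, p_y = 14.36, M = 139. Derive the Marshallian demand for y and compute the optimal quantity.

MRS = MU_x/MU_y = 5·(y/x)^(0.5). Set equal to p_x/p_y.
Solve for the ratio: y/x = [(1/5)·p_x/p_y]^(2).
With the ratio pinned down, the budget gives x* = M/(p_x + p_y·(y/x)) and y* = (y/x)·x*.
Numerically y/x = 0.009505, so x* = 139/(7 + 14.36·0.009505) = 19.4774 and y* = 0.009505·19.4774 = 0.1851.

y* = 0.1851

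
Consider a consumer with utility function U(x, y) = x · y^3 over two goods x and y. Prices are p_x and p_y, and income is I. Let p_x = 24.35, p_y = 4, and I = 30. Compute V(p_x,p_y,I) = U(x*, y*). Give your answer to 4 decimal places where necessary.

V = 54.8188

The MRS is (1/3)·y/x. Set MRS = p_x/p_y.
So p_y·y = 3·p_x·x; combined with the budget, a share 0.25 of income goes to x.
Demand: x*(p_x,p_y,I) = 0.25·I/p_x and y* = 0.75·I/p_y.
At p_x=24.35, p_y=4, I=30: x* = 0.25·30/24.35 = 0.308, y* = 5.625.
Utility at the optimum: U(0.308, 5.625) = 54.8188.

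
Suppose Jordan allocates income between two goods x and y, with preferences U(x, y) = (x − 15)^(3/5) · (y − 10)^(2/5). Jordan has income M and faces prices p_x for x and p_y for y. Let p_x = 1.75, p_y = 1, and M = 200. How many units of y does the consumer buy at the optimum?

MRS = (3/2)·(y−10)/(x−15). Tangency with p_x/p_y gives y−10 = (2/3)·(p_x/p_y)·(x−15).
Substituting into the budget: x* = 15 + 0.6·(M − 15·p_x − 10·p_y)/p_x, and y* = 10 + 0.4·(…)/p_y.
Discretionary income = 200 − 15·1.75 − 10·1 = 163.75; y* = 10 + 0.4·163.75/1 = 75.5.

y* = 75.5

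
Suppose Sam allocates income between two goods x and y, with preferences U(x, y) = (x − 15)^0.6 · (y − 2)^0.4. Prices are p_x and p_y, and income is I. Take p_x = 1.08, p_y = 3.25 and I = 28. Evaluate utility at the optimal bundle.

V = 1.6113

MRS = (3/2)·(y−2)/(x−15). Tangency with p_x/p_y gives y−2 = (2/3)·(p_x/p_y)·(x−15).
Substituting into the budget: x* = 15 + 0.6·(I − 15·p_x − 2·p_y)/p_x, and y* = 2 + 0.4·(…)/p_y.
Discretionary income = 28 − 15·1.08 − 2·3.25 = 5.3; x* = 15 + 0.6·5.3/1.08 = 17.9444; y* = 2 + 0.4·5.3/3.25 = 2.6523.
Utility at the optimum: U(17.9444, 2.6523) = 1.6113.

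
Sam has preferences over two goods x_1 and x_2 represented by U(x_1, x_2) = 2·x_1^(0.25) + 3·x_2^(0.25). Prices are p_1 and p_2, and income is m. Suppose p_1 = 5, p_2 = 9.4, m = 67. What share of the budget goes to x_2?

MU_x_1 ∝ 2·x_1^(-0.75), MU_x_2 ∝ 3·x_2^(-0.75), so MRS = (2/3)·(x_2/x_1)^(0.75) = p_1/p_2.
Hence x_2/x_1 = ((3/2)·p_1/p_2)^(1/(0.75)), i.e. raised to the 4/3 power.
Substitute x_2 = (x_2/x_1)·x_1 into the budget: x_1* = m/(p_1 + p_2·(x_2/x_1)).
Numerically x_2/x_1 = 0.740022, so x_1* = 67/(5 + 9.4·0.740022) = 5.6038 and x_2* = 0.740022·5.6038 = 4.1469.
Expenditure on x_2: 9.4·4.1469 = 38.9811; share = 0.5818.

share on x_2 = 0.5818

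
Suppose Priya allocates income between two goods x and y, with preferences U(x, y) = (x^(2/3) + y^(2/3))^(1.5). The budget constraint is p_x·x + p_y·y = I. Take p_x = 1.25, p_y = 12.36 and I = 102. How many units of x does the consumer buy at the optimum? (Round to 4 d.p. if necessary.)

x* = 80.7739

Numerically y/x = 0.001034, so x* = 102/(1.25 + 12.36·0.001034) = 80.7739.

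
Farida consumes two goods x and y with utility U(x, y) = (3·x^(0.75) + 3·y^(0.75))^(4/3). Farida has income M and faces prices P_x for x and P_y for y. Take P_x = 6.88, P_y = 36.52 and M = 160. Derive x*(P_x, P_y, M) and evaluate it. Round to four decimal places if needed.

x* = 23.1014

MRS = MU_x/MU_y = (y/x)^(0.25). Set equal to P_x/P_y.
Hence y/x = (P_x/P_y)^(1/(0.25)), i.e. raised to the 4 power.
With the ratio pinned down, the budget gives x* = M/(P_x + P_y·(y/x)) and y* = (y/x)·x*.
Numerically y/x = 0.00126, so x* = 160/(6.88 + 36.52·0.00126) = 23.1014.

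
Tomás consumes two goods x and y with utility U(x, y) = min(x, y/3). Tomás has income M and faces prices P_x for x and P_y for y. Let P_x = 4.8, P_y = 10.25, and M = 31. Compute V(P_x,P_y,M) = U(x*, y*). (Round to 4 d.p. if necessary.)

V = 0.872

Demand: x*(P_x,P_y,M) = M/(P_x + 3·P_y), y* = 3·M/(P_x + 3·P_y).
Here 4.8 + 3·10.25 = 35.55, giving x* = 0.872 and y* = 2.616.
Utility at the optimum: U(0.872, 2.616) = 0.872.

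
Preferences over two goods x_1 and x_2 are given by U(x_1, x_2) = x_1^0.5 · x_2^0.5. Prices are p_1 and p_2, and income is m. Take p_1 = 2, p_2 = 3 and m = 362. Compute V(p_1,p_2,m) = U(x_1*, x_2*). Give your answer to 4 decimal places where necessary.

V = 73.8929

Tangency: MRS = x_2/x_1 = p_1/p_2.
Rearranging, p_2·x_2 = p_1·x_1. Substituting into the budget gives p_1·x_1·(1 + 1) = m.
Demand: x_1*(p_1,p_2,m) = 0.5·m/p_1 and x_2* = 0.5·m/p_2.
At p_1=2, p_2=3, m=362: x_1* = 0.5·362/2 = 90.5, x_2* = 60.3333.
Utility at the optimum: U(90.5, 60.3333) = 73.8929.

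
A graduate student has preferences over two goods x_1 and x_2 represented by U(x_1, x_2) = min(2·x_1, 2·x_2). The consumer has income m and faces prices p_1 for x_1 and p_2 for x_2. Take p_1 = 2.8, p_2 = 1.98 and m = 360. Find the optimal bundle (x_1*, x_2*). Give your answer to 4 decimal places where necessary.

x_1* = 75.3138, x_2* = 75.3138

With perfect complements, no substitution: consume in ratio x_1:x_2 = 2:2.
Budget: p_1·x_1 + p_2·x_1 = m, so (2·p_1 + 2·p_2)·x_1 = 2·m.
Demand: x_1*(p_1,p_2,m) = 2·m/(2·p_1 + 2·p_2), x_2* = 2·m/(2·p_1 + 2·p_2).
Here 2·2.8 + 2·1.98 = 9.56, giving x_1* = 75.3138 and x_2* = 75.3138.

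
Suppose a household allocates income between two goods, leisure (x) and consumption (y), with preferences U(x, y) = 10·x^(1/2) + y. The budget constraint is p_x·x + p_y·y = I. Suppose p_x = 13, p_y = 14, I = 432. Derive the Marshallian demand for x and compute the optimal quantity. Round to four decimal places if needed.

x* = 28.9941

Plugging in: x* = (5·14/13)² = 28.9941.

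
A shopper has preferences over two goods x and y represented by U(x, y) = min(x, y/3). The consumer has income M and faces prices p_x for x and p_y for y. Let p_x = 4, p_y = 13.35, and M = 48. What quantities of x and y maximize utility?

Here 4 + 3·13.35 = 44.05, giving x* = 1.0897 and y* = 3.269.

x* = 1.0897, y* = 3.269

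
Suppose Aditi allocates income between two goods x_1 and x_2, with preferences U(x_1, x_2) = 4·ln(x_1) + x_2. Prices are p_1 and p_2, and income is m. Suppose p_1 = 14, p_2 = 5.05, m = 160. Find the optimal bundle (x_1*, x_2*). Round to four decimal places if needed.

x_1* = 1.4429, x_2* = 27.6832

Set MRS = p_1/p_2: (4/x_1)/1 = p_1/p_2.
So x_1*(p_1,p_2) = 4·p_2/p_1, independent of income; and x_2* = (m − 4·p_2)/p_2.
At the given prices: x_1* = 4·5.05/14 = 1.4429, and x_2* = 27.6832.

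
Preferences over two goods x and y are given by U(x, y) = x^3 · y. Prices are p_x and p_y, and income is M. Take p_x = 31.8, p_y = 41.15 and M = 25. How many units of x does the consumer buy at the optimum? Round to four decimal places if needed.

At p_x=31.8, p_y=41.15, M=25: x* = 0.75·25/31.8 = 0.5896.

x* = 0.5896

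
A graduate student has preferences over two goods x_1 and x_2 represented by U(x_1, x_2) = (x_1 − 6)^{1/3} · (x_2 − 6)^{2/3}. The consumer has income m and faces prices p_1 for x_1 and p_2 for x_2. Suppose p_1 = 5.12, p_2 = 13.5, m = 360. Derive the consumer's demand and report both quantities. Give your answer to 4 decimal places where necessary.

This is Cobb-Douglas in (x_1−6, x_2−6): tangency gives 1/3·p_2·(x_2−6) = 2/3·p_1·(x_1−6).
Substituting into the budget: x_1* = 6 + 1/3·(m − 6·p_1 − 6·p_2)/p_1, and x_2* = 6 + 2/3·(…)/p_2.
Discretionary income = 360 − 6·5.12 − 6·13.5 = 248.28; x_1* = 6 + 1/3·248.28/5.12 = 22.1641; x_2* = 6 + 2/3·248.28/13.5 = 18.2607.

x_1* = 22.1641, x_2* = 18.2607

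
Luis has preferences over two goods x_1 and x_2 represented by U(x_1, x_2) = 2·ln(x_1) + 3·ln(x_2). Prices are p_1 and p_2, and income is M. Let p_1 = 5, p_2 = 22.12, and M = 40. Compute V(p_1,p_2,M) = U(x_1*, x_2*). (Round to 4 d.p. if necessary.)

V = 2.571

Demand: x_1*(p_1,p_2,M) = 0.4·M/p_1 and x_2* = 0.6·M/p_2.
At p_1=5, p_2=22.12, M=40: x_1* = 0.4·40/5 = 3.2, x_2* = 1.085.
Utility at the optimum: U(3.2, 1.085) = 2.571.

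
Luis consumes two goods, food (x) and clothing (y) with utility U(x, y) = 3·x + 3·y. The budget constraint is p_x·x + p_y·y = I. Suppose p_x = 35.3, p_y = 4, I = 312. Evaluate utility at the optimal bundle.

V = 234

Linear utility — the consumer picks whichever good has higher MU/price: 3/35.3 = 0.085 vs 3/4 = 0.75.
y gives more utility per dollar, so spend all income on y: y* = I/p_y, x* = 0.
Numerically: x* = 0, y* = 78.
Utility at the optimum: U(0, 78) = 234.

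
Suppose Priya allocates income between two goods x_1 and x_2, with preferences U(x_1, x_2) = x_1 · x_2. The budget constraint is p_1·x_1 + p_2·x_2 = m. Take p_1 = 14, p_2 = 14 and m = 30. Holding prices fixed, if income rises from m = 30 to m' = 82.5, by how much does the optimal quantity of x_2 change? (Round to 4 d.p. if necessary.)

Tangency: MRS = x_2/x_1 = p_1/p_2.
Rearranging, p_2·x_2 = p_1·x_1. Substituting into the budget gives p_1·x_1·(1 + 1) = m.
Demand: x_1*(p_1,p_2,m) = 0.5·m/p_1 and x_2* = 0.5·m/p_2.
At p_1=14, p_2=14, m=30: x_2* = 0.5·30/14 = 1.0714.
At m' = 82.5: x_2* = 2.9464. Change: 2.9464 − 1.0714 = 1.875.

Δx_2* = 1.875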